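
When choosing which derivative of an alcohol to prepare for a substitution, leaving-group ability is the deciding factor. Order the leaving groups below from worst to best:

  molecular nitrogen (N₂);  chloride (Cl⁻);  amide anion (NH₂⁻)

amide anion (NH₂⁻) < chloride (Cl⁻) < molecular nitrogen (N₂)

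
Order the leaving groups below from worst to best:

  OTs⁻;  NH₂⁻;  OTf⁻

NH₂⁻ < OTs⁻ < OTf⁻

OTf⁻: pKₐ(CF₃SO₃H (triflic acid)) ≈ -14
OTs⁻: pKₐ(p-CH₃C₆H₄SO₃H (TsOH)) ≈ -2.8
NH₂⁻: pKₐ(NH₃) ≈ 38
Reversing gives the worst-to-best order requested.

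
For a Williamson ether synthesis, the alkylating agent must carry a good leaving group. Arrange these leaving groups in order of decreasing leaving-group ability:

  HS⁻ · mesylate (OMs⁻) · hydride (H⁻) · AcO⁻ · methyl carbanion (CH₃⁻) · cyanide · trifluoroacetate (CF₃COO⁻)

mesylate (OMs⁻) > trifluoroacetate (CF₃COO⁻) > AcO⁻ > HS⁻ > cyanide > hydride (H⁻) > methyl carbanion (CH₃⁻)

A good leaving group is a weak base: the lower the pKₐ of its conjugate acid, the more readily it departs.
mesylate (OMs⁻): pKₐ(CH₃SO₃H (MsOH)) ≈ -1.9 — resonance-delocalised alkanesulfonate
trifluoroacetate (CF₃COO⁻): pKₐ(CF₃COOH) ≈ 0.2 — strongly electron-withdrawing CF₃ stabilises the carboxylate
AcO⁻: pKₐ(CH₃COOH) ≈ 4.8 — resonance-stabilised but still a weak base
HS⁻: pKₐ(H₂S) ≈ 7
cyanide: pKₐ(HCN) ≈ 9.2 — sp carbon stabilises the charge somewhat, but still a poor LG
hydride (H⁻): pKₐ(H₂) ≈ 36 — extremely strong base; leaves only in special hydride-transfer contexts
methyl carbanion (CH₃⁻): pKₐ(CH₄) ≈ 48 — unstabilised carbanion; the worst conceivable leaving group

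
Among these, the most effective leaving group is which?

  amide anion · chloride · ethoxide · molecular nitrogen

molecular nitrogen

Leaving-group ability tracks the stability of the departed species; conjugate-acid pKₐ is the usual yardstick (lower pKₐ → better LG).
molecular nitrogen: no meaningful conjugate acid; N₂ departs as an exceptionally stable neutral molecule
chloride: pKₐ(HCl) ≈ -7
ethoxide: pKₐ(CH₃CH₂OH) ≈ 16
amide anion: pKₐ(NH₃) ≈ 38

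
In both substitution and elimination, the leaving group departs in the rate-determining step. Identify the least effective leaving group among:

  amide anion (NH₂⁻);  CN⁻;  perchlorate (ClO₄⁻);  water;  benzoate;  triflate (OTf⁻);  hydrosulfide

amide anion (NH₂⁻)

A good leaving group is a weak base: the lower the pKₐ of its conjugate acid, the more readily it departs.
triflate (OTf⁻): pKₐ(CF₃SO₃H (triflic acid)) ≈ -14
perchlorate (ClO₄⁻): pKₐ(HClO₄) ≈ -10
water: pKₐ(H₃O⁺) ≈ -1.7
benzoate: pKₐ(C₆H₅COOH) ≈ 4.2
hydrosulfide: pKₐ(H₂S) ≈ 7
CN⁻: pKₐ(HCN) ≈ 9.2
amide anion (NH₂⁻): pKₐ(NH₃) ≈ 38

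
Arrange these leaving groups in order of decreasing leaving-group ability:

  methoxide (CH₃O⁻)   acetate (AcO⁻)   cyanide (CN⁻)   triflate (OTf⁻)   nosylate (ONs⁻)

triflate (OTf⁻) > nosylate (ONs⁻) > acetate (AcO⁻) > cyanide (CN⁻) > methoxide (CH₃O⁻)

A good leaving group is a weak base: the lower the pKₐ of its conjugate acid, the more readily it departs.
triflate (OTf⁻): pKₐ(CF₃SO₃H (triflic acid)) ≈ -14 — charge spread over three oxygens and a CF₃ group; the premier leaving group in synthesis
nosylate (ONs⁻): pKₐ(p-O₂NC₆H₄SO₃H) ≈ -3.5 — p-nitro group further stabilises the sulfonate
acetate (AcO⁻): pKₐ(CH₃COOH) ≈ 4.8
cyanide (CN⁻): pKₐ(HCN) ≈ 9.2 — sp carbon stabilises the charge somewhat, but still a poor LG
methoxide (CH₃O⁻): pKₐ(CH₃OH) ≈ 15.5 — strong base; alkoxides do not leave unassisted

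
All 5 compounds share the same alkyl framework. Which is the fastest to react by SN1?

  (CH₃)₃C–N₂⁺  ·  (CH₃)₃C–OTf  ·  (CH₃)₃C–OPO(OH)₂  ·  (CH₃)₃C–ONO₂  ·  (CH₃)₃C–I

Identical carbon frameworks mean the comparison reduces to leaving-group quality.
Rank by basicity of the departing species: weakest base leaves most easily.
(CH₃)₃C–N₂⁺ loses N₂: no meaningful conjugate acid; N₂ departs as an exceptionally stable neutral molecule
(CH₃)₃C–OTf loses OTf⁻: pKₐ(CF₃SO₃H (triflic acid)) ≈ -14
(CH₃)₃C–I loses I⁻: pKₐ(HI) ≈ -10
(CH₃)₃C–ONO₂ loses NO₃⁻: pKₐ(HNO₃) ≈ -1.3
(CH₃)₃C–OPO(OH)₂ loses H₂PO₄⁻: pKₐ(H₃PO₄) ≈ 2.1

(CH₃)₃C–N₂⁺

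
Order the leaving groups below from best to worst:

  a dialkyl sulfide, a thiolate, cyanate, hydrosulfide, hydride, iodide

A good leaving group is a weak base: the lower the pKₐ of its conjugate acid, the more readily it departs.
iodide: pKₐ(HI) ≈ -10
a dialkyl sulfide: pKₐ(R'₂SH⁺) ≈ -7
cyanate: pKₐ(HOCN) ≈ 3.5
hydrosulfide: pKₐ(H₂S) ≈ 7
a thiolate: pKₐ(RSH (a thiol)) ≈ 10.5
hydride: pKₐ(H₂) ≈ 36

iodide > a dialkyl sulfide > cyanate > hydrosulfide > a thiolate > hydride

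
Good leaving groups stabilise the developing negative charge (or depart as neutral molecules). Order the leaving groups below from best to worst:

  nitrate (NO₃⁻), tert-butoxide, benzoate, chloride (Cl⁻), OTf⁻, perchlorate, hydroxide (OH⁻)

OTf⁻: pKₐ(CF₃SO₃H (triflic acid)) ≈ -14
perchlorate: pKₐ(HClO₄) ≈ -10
chloride (Cl⁻): pKₐ(HCl) ≈ -7
nitrate (NO₃⁻): pKₐ(HNO₃) ≈ -1.3
benzoate: pKₐ(C₆H₅COOH) ≈ 4.2
hydroxide (OH⁻): pKₐ(H₂O) ≈ 15.7
tert-butoxide: pKₐ(t-BuOH) ≈ 18

OTf⁻ > perchlorate > chloride (Cl⁻) > nitrate (NO₃⁻) > benzoate > hydroxide (OH⁻) > tert-butoxide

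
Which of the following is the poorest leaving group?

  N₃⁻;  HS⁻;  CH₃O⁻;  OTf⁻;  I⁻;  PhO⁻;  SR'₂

CH₃O⁻

OTf⁻: pKₐ(CF₃SO₃H (triflic acid)) ≈ -14
I⁻: pKₐ(HI) ≈ -10
SR'₂: pKₐ(R'₂SH⁺) ≈ -7
N₃⁻: pKₐ(HN₃) ≈ 4.7
HS⁻: pKₐ(H₂S) ≈ 7
PhO⁻: pKₐ(C₆H₅OH (phenol)) ≈ 10
CH₃O⁻: pKₐ(CH₃OH) ≈ 15.5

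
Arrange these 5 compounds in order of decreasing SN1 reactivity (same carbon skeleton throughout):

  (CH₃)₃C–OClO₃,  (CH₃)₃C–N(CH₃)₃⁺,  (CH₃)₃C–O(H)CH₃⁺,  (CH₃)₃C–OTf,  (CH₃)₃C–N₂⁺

(CH₃)₃C–N₂⁺ > (CH₃)₃C–OTf > (CH₃)₃C–OClO₃ > (CH₃)₃C–O(H)CH₃⁺ > (CH₃)₃C–N(CH₃)₃⁺

With the same alkyl group throughout, only the leaving group differentiates the rates.
A good leaving group is a weak base: the lower the pKₐ of its conjugate acid, the more readily it departs.
(CH₃)₃C–N₂⁺ loses N₂: no meaningful conjugate acid; N₂ departs as an exceptionally stable neutral molecule
(CH₃)₃C–OTf loses OTf⁻: pKₐ(CF₃SO₃H (triflic acid)) ≈ -14
(CH₃)₃C–OClO₃ loses ClO₄⁻: pKₐ(HClO₄) ≈ -10
(CH₃)₃C–O(H)CH₃⁺ loses R'OH: pKₐ(R'OH₂⁺) ≈ -2.4
(CH₃)₃C–N(CH₃)₃⁺ loses NR'₃: pKₐ(R'₃NH⁺) ≈ 10.7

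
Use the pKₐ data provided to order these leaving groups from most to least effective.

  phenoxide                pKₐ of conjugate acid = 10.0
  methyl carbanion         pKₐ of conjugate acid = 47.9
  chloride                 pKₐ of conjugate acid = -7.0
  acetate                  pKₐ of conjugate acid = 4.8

Lower conjugate-acid pKₐ ⇒ weaker base ⇒ better leaving group.
Sorting by the given values: chloride (-7.0), acetate (4.8), phenoxide (10.0), methyl carbanion (47.9).

chloride > acetate > phenoxide > methyl carbanion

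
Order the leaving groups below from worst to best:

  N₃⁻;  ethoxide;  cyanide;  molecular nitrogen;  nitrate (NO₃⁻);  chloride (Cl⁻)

ethoxide < cyanide < N₃⁻ < nitrate (NO₃⁻) < chloride (Cl⁻) < molecular nitrogen

Leaving-group ability tracks the stability of the departed species; conjugate-acid pKₐ is the usual yardstick (lower pKₐ → better LG).
molecular nitrogen: no meaningful conjugate acid; N₂ departs as an exceptionally stable neutral molecule
chloride (Cl⁻): pKₐ(HCl) ≈ -7 — moderately weak base
nitrate (NO₃⁻): pKₐ(HNO₃) ≈ -1.3
N₃⁻: pKₐ(HN₃) ≈ 4.7 — linear, resonance-stabilised
cyanide: pKₐ(HCN) ≈ 9.2 — sp carbon stabilises the charge somewhat, but still a poor LG
ethoxide: pKₐ(CH₃CH₂OH) ≈ 16
Reversing gives the worst-to-best order requested.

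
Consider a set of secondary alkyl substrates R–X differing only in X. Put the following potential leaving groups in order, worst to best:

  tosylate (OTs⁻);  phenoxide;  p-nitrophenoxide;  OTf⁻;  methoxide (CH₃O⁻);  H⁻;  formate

H⁻ < methoxide (CH₃O⁻) < phenoxide < p-nitrophenoxide < formate < tosylate (OTs⁻) < OTf⁻

A good leaving group is a weak base: the lower the pKₐ of its conjugate acid, the more readily it departs.
OTf⁻: pKₐ(CF₃SO₃H (triflic acid)) ≈ -14
tosylate (OTs⁻): pKₐ(p-CH₃C₆H₄SO₃H (TsOH)) ≈ -2.8
formate: pKₐ(HCOOH) ≈ 3.8
p-nitrophenoxide: pKₐ(p-nitrophenol) ≈ 7.2
phenoxide: pKₐ(C₆H₅OH (phenol)) ≈ 10
methoxide (CH₃O⁻): pKₐ(CH₃OH) ≈ 15.5
H⁻: pKₐ(H₂) ≈ 36
Reversing gives the worst-to-best order requested.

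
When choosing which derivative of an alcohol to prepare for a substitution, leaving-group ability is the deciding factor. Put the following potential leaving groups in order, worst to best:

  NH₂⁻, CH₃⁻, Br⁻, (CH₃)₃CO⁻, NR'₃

Br⁻: pKₐ(HBr) ≈ -9 — weak base; good leaving group
NR'₃: pKₐ(R'₃NH⁺) ≈ 10.7 — neutral but still a fairly strong base; Hofmann-elimination LG
(CH₃)₃CO⁻: pKₐ(t-BuOH) ≈ 18 — bulky, strongly basic alkoxide
NH₂⁻: pKₐ(NH₃) ≈ 38
CH₃⁻: pKₐ(CH₄) ≈ 48 — unstabilised carbanion; the worst conceivable leaving group
The question asks for worst first, so the sequence is read in increasing leaving-group ability.

CH₃⁻ < NH₂⁻ < (CH₃)₃CO⁻ < NR'₃ < Br⁻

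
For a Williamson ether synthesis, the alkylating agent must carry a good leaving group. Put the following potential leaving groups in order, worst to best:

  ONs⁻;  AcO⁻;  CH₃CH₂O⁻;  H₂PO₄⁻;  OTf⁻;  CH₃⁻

The more stable X⁻ (or X) is on its own — i.e. the weaker a base it is — the better a leaving group it makes.
OTf⁻: pKₐ(CF₃SO₃H (triflic acid)) ≈ -14 — charge spread over three oxygens and a CF₃ group; the premier leaving group in synthesis
ONs⁻: pKₐ(p-O₂NC₆H₄SO₃H) ≈ -3.5
H₂PO₄⁻: pKₐ(H₃PO₄) ≈ 2.1
AcO⁻: pKₐ(CH₃COOH) ≈ 4.8 — resonance-stabilised but still a weak base
CH₃CH₂O⁻: pKₐ(CH₃CH₂OH) ≈ 16
CH₃⁻: pKₐ(CH₄) ≈ 48
The question asks for worst first, so the sequence is read in increasing leaving-group ability.

CH₃⁻ < CH₃CH₂O⁻ < AcO⁻ < H₂PO₄⁻ < ONs⁻ < OTf⁻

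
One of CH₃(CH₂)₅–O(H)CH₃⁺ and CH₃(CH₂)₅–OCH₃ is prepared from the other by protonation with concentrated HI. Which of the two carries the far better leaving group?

CH₃(CH₂)₅–O(H)CH₃⁺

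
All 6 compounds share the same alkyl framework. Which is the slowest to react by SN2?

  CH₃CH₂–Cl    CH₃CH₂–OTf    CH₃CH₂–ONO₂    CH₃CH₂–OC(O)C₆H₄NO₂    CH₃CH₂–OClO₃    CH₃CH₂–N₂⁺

Identical carbon frameworks mean the comparison reduces to leaving-group quality.
Leaving-group ability tracks the stability of the departed species; conjugate-acid pKₐ is the usual yardstick (lower pKₐ → better LG).
CH₃CH₂–N₂⁺ loses N₂: no meaningful conjugate acid; N₂ departs as an exceptionally stable neutral molecule
CH₃CH₂–OTf loses OTf⁻: pKₐ(CF₃SO₃H (triflic acid)) ≈ -14
CH₃CH₂–OClO₃ loses ClO₄⁻: pKₐ(HClO₄) ≈ -10
CH₃CH₂–Cl loses Cl⁻: pKₐ(HCl) ≈ -7
CH₃CH₂–ONO₂ loses NO₃⁻: pKₐ(HNO₃) ≈ -1.3
CH₃CH₂–OC(O)C₆H₄NO₂ loses p-O₂N–C₆H₄–COO⁻: pKₐ(p-nitrobenzoic acid) ≈ 3.4

CH₃CH₂–OC(O)C₆H₄NO₂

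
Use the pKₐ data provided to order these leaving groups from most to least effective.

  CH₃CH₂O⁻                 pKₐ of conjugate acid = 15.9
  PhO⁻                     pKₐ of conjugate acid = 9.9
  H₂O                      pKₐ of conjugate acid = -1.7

Lower conjugate-acid pKₐ ⇒ weaker base ⇒ better leaving group.
Sorting by the given values: H₂O (-1.7), PhO⁻ (9.9), CH₃CH₂O⁻ (15.9).

H₂O > PhO⁻ > CH₃CH₂O⁻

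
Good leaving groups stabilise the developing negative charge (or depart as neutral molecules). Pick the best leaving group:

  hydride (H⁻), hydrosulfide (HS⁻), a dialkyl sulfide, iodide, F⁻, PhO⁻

iodide

Leaving-group ability tracks the stability of the departed species; conjugate-acid pKₐ is the usual yardstick (lower pKₐ → better LG).
iodide: pKₐ(HI) ≈ -10
a dialkyl sulfide: pKₐ(R'₂SH⁺) ≈ -7
F⁻: pKₐ(HF) ≈ 3.2
hydrosulfide (HS⁻): pKₐ(H₂S) ≈ 7
PhO⁻: pKₐ(C₆H₅OH (phenol)) ≈ 10
hydride (H⁻): pKₐ(H₂) ≈ 36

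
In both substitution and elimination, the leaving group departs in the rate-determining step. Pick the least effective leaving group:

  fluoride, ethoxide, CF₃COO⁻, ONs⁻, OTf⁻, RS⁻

ethoxide

Rank by basicity of the departing species: weakest base leaves most easily.
OTf⁻: pKₐ(CF₃SO₃H (triflic acid)) ≈ -14
ONs⁻: pKₐ(p-O₂NC₆H₄SO₃H) ≈ -3.5
CF₃COO⁻: pKₐ(CF₃COOH) ≈ 0.2
fluoride: pKₐ(HF) ≈ 3.2
RS⁻: pKₐ(RSH (a thiol)) ≈ 10.5
ethoxide: pKₐ(CH₃CH₂OH) ≈ 16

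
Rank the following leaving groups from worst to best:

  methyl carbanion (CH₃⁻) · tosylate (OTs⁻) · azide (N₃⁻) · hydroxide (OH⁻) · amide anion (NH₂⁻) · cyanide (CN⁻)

The more stable X⁻ (or X) is on its own — i.e. the weaker a base it is — the better a leaving group it makes.
tosylate (OTs⁻): pKₐ(p-CH₃C₆H₄SO₃H (TsOH)) ≈ -2.8
azide (N₃⁻): pKₐ(HN₃) ≈ 4.7
cyanide (CN⁻): pKₐ(HCN) ≈ 9.2
hydroxide (OH⁻): pKₐ(H₂O) ≈ 15.7
amide anion (NH₂⁻): pKₐ(NH₃) ≈ 38
methyl carbanion (CH₃⁻): pKₐ(CH₄) ≈ 48
Reversing gives the worst-to-best order requested.

methyl carbanion (CH₃⁻) < amide anion (NH₂⁻) < hydroxide (OH⁻) < cyanide (CN⁻) < azide (N₃⁻) < tosylate (OTs⁻)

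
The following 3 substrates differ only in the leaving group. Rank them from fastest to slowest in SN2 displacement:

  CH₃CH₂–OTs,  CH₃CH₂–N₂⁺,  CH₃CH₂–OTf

Identical carbon frameworks mean the comparison reduces to leaving-group quality.
Leaving-group ability tracks the stability of the departed species; conjugate-acid pKₐ is the usual yardstick (lower pKₐ → better LG).
CH₃CH₂–N₂⁺ loses N₂: no meaningful conjugate acid; N₂ departs as an exceptionally stable neutral molecule
CH₃CH₂–OTf loses OTf⁻: pKₐ(CF₃SO₃H (triflic acid)) ≈ -14
CH₃CH₂–OTs loses OTs⁻: pKₐ(p-CH₃C₆H₄SO₃H (TsOH)) ≈ -2.8

CH₃CH₂–N₂⁺ > CH₃CH₂–OTf > CH₃CH₂–OTs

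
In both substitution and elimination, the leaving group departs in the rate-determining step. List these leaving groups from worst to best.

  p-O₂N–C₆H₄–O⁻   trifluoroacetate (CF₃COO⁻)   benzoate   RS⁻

RS⁻ < p-O₂N–C₆H₄–O⁻ < benzoate < trifluoroacetate (CF₃COO⁻)

A good leaving group is a weak base: the lower the pKₐ of its conjugate acid, the more readily it departs.
trifluoroacetate (CF₃COO⁻): pKₐ(CF₃COOH) ≈ 0.2 — strongly electron-withdrawing CF₃ stabilises the carboxylate
benzoate: pKₐ(C₆H₅COOH) ≈ 4.2
p-O₂N–C₆H₄–O⁻: pKₐ(p-nitrophenol) ≈ 7.2 — nitro group delocalises the charge; the classic chromogenic LG
RS⁻: pKₐ(RSH (a thiol)) ≈ 10.5 — moderately basic; rarely leaves without activation
Listed from poorest to best leaving group as asked.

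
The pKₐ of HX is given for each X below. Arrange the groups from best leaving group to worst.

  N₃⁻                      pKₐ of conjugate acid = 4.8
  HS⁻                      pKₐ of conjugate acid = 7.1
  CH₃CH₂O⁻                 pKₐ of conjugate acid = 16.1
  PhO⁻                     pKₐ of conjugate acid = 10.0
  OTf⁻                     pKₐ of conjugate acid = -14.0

OTf⁻ > N₃⁻ > HS⁻ > PhO⁻ > CH₃CH₂O⁻

Lower conjugate-acid pKₐ ⇒ weaker base ⇒ better leaving group.
Sorting by the given values: OTf⁻ (-14.0), N₃⁻ (4.8), HS⁻ (7.1), PhO⁻ (10.0), CH₃CH₂O⁻ (16.1).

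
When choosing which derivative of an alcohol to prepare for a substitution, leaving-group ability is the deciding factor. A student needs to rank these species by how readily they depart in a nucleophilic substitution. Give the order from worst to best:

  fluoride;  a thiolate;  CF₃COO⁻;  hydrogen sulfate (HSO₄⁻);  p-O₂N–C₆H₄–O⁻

Rank by basicity of the departing species: weakest base leaves most easily.
hydrogen sulfate (HSO₄⁻): pKₐ(H₂SO₄) ≈ -3
CF₃COO⁻: pKₐ(CF₃COOH) ≈ 0.2 — strongly electron-withdrawing CF₃ stabilises the carboxylate
fluoride: pKₐ(HF) ≈ 3.2
p-O₂N–C₆H₄–O⁻: pKₐ(p-nitrophenol) ≈ 7.2
a thiolate: pKₐ(RSH (a thiol)) ≈ 10.5
Reversing gives the worst-to-best order requested.

a thiolate < p-O₂N–C₆H₄–O⁻ < fluoride < CF₃COO⁻ < hydrogen sulfate (HSO₄⁻)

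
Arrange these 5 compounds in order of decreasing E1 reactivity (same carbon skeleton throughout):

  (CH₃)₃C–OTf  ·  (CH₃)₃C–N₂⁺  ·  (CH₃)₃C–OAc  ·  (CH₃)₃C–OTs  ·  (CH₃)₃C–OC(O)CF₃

(CH₃)₃C–N₂⁺ > (CH₃)₃C–OTf > (CH₃)₃C–OTs > (CH₃)₃C–OC(O)CF₃ > (CH₃)₃C–OAc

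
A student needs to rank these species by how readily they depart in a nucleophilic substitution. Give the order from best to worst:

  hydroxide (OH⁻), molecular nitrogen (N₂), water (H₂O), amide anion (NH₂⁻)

molecular nitrogen (N₂) > water (H₂O) > hydroxide (OH⁻) > amide anion (NH₂⁻)

A good leaving group is a weak base: the lower the pKₐ of its conjugate acid, the more readily it departs.
molecular nitrogen (N₂): no meaningful conjugate acid; N₂ departs as an exceptionally stable neutral molecule
water (H₂O): pKₐ(H₃O⁺) ≈ -1.7 — neutral; leaves from a protonated alcohol (R–OH₂⁺)
hydroxide (OH⁻): pKₐ(H₂O) ≈ 15.7 — strong base; essentially never leaves without prior activation
amide anion (NH₂⁻): pKₐ(NH₃) ≈ 38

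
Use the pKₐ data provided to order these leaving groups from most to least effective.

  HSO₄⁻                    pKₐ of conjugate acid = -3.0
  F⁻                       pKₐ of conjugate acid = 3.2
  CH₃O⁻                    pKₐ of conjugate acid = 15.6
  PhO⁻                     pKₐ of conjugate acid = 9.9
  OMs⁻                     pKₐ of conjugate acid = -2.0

HSO₄⁻ > OMs⁻ > F⁻ > PhO⁻ > CH₃O⁻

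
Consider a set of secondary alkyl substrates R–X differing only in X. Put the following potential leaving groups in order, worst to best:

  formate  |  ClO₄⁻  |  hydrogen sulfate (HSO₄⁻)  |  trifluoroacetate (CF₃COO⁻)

formate < trifluoroacetate (CF₃COO⁻) < hydrogen sulfate (HSO₄⁻) < ClO₄⁻

ClO₄⁻: pKₐ(HClO₄) ≈ -10
hydrogen sulfate (HSO₄⁻): pKₐ(H₂SO₄) ≈ -3
trifluoroacetate (CF₃COO⁻): pKₐ(CF₃COOH) ≈ 0.2
formate: pKₐ(HCOOH) ≈ 3.8
The question asks for worst first, so the sequence is read in increasing leaving-group ability.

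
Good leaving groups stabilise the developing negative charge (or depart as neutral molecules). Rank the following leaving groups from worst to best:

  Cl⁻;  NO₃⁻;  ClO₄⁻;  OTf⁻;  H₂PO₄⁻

H₂PO₄⁻ < NO₃⁻ < Cl⁻ < ClO₄⁻ < OTf⁻

The more stable X⁻ (or X) is on its own — i.e. the weaker a base it is — the better a leaving group it makes.
OTf⁻: pKₐ(CF₃SO₃H (triflic acid)) ≈ -14 — charge spread over three oxygens and a CF₃ group; the premier leaving group in synthesis
ClO₄⁻: pKₐ(HClO₄) ≈ -10
Cl⁻: pKₐ(HCl) ≈ -7
NO₃⁻: pKₐ(HNO₃) ≈ -1.3
H₂PO₄⁻: pKₐ(H₃PO₄) ≈ 2.1
The question asks for worst first, so the sequence is read in increasing leaving-group ability.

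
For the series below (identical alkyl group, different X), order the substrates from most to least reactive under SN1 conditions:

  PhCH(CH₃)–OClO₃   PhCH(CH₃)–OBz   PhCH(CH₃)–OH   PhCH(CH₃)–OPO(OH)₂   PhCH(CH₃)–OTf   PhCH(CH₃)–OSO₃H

PhCH(CH₃)–OTf > PhCH(CH₃)–OClO₃ > PhCH(CH₃)–OSO₃H > PhCH(CH₃)–OPO(OH)₂ > PhCH(CH₃)–OBz > PhCH(CH₃)–OH

Identical carbon frameworks mean the comparison reduces to leaving-group quality.
Rank by basicity of the departing species: weakest base leaves most easily.
PhCH(CH₃)–OTf loses OTf⁻: pKₐ(CF₃SO₃H (triflic acid)) ≈ -14
PhCH(CH₃)–OClO₃ loses ClO₄⁻: pKₐ(HClO₄) ≈ -10
PhCH(CH₃)–OSO₃H loses HSO₄⁻: pKₐ(H₂SO₄) ≈ -3
PhCH(CH₃)–OPO(OH)₂ loses H₂PO₄⁻: pKₐ(H₃PO₄) ≈ 2.1
PhCH(CH₃)–OBz loses PhCOO⁻: pKₐ(C₆H₅COOH) ≈ 4.2
PhCH(CH₃)–OH loses OH⁻: pKₐ(H₂O) ≈ 15.7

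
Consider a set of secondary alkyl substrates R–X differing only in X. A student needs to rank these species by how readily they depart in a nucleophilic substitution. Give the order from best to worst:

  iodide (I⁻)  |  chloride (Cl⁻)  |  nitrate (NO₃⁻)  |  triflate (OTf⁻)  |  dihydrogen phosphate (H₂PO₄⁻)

triflate (OTf⁻) > iodide (I⁻) > chloride (Cl⁻) > nitrate (NO₃⁻) > dihydrogen phosphate (H₂PO₄⁻)

triflate (OTf⁻): pKₐ(CF₃SO₃H (triflic acid)) ≈ -14 — charge spread over three oxygens and a CF₃ group; the premier leaving group in synthesis
iodide (I⁻): pKₐ(HI) ≈ -10 — large, highly polarisable; very weak base
chloride (Cl⁻): pKₐ(HCl) ≈ -7 — moderately weak base
nitrate (NO₃⁻): pKₐ(HNO₃) ≈ -1.3
dihydrogen phosphate (H₂PO₄⁻): pKₐ(H₃PO₄) ≈ 2.1 — moderate base; biological leaving group after further activation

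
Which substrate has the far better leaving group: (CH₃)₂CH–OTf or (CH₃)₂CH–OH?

From (CH₃)₂CH–OH the departing group would be OH⁻ (pKₐ(H₂O) ≈ 15.7). Strong base; essentially never leaves without prior activation.
From (CH₃)₂CH–OTf the leaving group is OTf⁻ (pKₐ(CF₃SO₃H (triflic acid)) ≈ -14). Charge spread over three oxygens and a CF₃ group; the premier leaving group in synthesis.
(In practice (CH₃)₂CH–OTf is made from (CH₃)₂CH–OH by treatment with Tf₂O / 2,6-lutidine, converting the hydroxyl into a triflate.)

(CH₃)₂CH–OTf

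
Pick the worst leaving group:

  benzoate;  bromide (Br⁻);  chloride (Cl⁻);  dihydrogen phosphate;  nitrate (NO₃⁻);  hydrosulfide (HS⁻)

Rank by basicity of the departing species: weakest base leaves most easily.
bromide (Br⁻): pKₐ(HBr) ≈ -9
chloride (Cl⁻): pKₐ(HCl) ≈ -7
nitrate (NO₃⁻): pKₐ(HNO₃) ≈ -1.3
dihydrogen phosphate: pKₐ(H₃PO₄) ≈ 2.1
benzoate: pKₐ(C₆H₅COOH) ≈ 4.2
hydrosulfide (HS⁻): pKₐ(H₂S) ≈ 7

hydrosulfide (HS⁻)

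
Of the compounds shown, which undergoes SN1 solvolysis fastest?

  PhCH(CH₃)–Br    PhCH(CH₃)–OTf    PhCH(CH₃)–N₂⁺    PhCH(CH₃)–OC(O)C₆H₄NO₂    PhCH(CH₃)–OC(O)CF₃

PhCH(CH₃)–N₂⁺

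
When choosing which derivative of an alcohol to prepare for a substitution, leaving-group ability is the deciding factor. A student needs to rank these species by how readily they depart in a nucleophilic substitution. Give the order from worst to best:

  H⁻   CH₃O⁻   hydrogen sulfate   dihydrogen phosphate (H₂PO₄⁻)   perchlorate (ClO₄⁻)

H⁻ < CH₃O⁻ < dihydrogen phosphate (H₂PO₄⁻) < hydrogen sulfate < perchlorate (ClO₄⁻)

The more stable X⁻ (or X) is on its own — i.e. the weaker a base it is — the better a leaving group it makes.
perchlorate (ClO₄⁻): pKₐ(HClO₄) ≈ -10 — extremely weak base; rarely used for safety reasons
hydrogen sulfate: pKₐ(H₂SO₄) ≈ -3 — conjugate base of a strong mineral acid
dihydrogen phosphate (H₂PO₄⁻): pKₐ(H₃PO₄) ≈ 2.1 — moderate base; biological leaving group after further activation
CH₃O⁻: pKₐ(CH₃OH) ≈ 15.5
H⁻: pKₐ(H₂) ≈ 36 — extremely strong base; leaves only in special hydride-transfer contexts
Reversing gives the worst-to-best order requested.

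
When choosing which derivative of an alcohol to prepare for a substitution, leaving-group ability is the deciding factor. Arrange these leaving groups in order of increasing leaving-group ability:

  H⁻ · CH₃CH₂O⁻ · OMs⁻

Leaving-group ability tracks the stability of the departed species; conjugate-acid pKₐ is the usual yardstick (lower pKₐ → better LG).
OMs⁻: pKₐ(CH₃SO₃H (MsOH)) ≈ -1.9 — resonance-delocalised alkanesulfonate
CH₃CH₂O⁻: pKₐ(CH₃CH₂OH) ≈ 16
H⁻: pKₐ(H₂) ≈ 36 — extremely strong base; leaves only in special hydride-transfer contexts
Reversing gives the worst-to-best order requested.

H⁻ < CH₃CH₂O⁻ < OMs⁻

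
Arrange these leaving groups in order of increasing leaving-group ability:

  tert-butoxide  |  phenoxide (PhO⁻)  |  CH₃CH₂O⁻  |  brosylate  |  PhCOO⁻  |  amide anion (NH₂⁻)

amide anion (NH₂⁻) < tert-butoxide < CH₃CH₂O⁻ < phenoxide (PhO⁻) < PhCOO⁻ < brosylate

brosylate: pKₐ(p-BrC₆H₄SO₃H) ≈ -2.8
PhCOO⁻: pKₐ(C₆H₅COOH) ≈ 4.2
phenoxide (PhO⁻): pKₐ(C₆H₅OH (phenol)) ≈ 10
CH₃CH₂O⁻: pKₐ(CH₃CH₂OH) ≈ 16
tert-butoxide: pKₐ(t-BuOH) ≈ 18
amide anion (NH₂⁻): pKₐ(NH₃) ≈ 38
Listed from poorest to best leaving group as asked.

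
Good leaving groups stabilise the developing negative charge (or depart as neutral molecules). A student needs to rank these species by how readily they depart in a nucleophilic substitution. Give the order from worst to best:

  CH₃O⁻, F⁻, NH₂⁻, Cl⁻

NH₂⁻ < CH₃O⁻ < F⁻ < Cl⁻

The more stable X⁻ (or X) is on its own — i.e. the weaker a base it is — the better a leaving group it makes.
Cl⁻: pKₐ(HCl) ≈ -7
F⁻: pKₐ(HF) ≈ 3.2
CH₃O⁻: pKₐ(CH₃OH) ≈ 15.5
NH₂⁻: pKₐ(NH₃) ≈ 38
Reversing gives the worst-to-best order requested.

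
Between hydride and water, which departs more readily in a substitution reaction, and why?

water

water is the better leaving group.
pKₐ(H₃O⁺) ≈ -1.7 versus pKₐ(H₂) ≈ 36: water is the much weaker base.
Neutral; leaves from a protonated alcohol (R–OH₂⁺).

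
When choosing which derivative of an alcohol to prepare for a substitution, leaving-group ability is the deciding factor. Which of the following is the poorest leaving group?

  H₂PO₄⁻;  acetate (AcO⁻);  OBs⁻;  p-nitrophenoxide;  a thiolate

a thiolate

OBs⁻: pKₐ(p-BrC₆H₄SO₃H) ≈ -2.8
H₂PO₄⁻: pKₐ(H₃PO₄) ≈ 2.1
acetate (AcO⁻): pKₐ(CH₃COOH) ≈ 4.8
p-nitrophenoxide: pKₐ(p-nitrophenol) ≈ 7.2
a thiolate: pKₐ(RSH (a thiol)) ≈ 10.5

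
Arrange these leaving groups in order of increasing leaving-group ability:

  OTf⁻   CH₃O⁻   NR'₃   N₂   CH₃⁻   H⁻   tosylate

CH₃⁻ < H⁻ < CH₃O⁻ < NR'₃ < tosylate < OTf⁻ < N₂

N₂: no meaningful conjugate acid; N₂ departs as an exceptionally stable neutral molecule
OTf⁻: pKₐ(CF₃SO₃H (triflic acid)) ≈ -14
tosylate: pKₐ(p-CH₃C₆H₄SO₃H (TsOH)) ≈ -2.8 — resonance-delocalised arenesulfonate
NR'₃: pKₐ(R'₃NH⁺) ≈ 10.7 — neutral but still a fairly strong base; Hofmann-elimination LG
CH₃O⁻: pKₐ(CH₃OH) ≈ 15.5
H⁻: pKₐ(H₂) ≈ 36 — extremely strong base; leaves only in special hydride-transfer contexts
CH₃⁻: pKₐ(CH₄) ≈ 48 — unstabilised carbanion; the worst conceivable leaving group
Listed from poorest to best leaving group as asked.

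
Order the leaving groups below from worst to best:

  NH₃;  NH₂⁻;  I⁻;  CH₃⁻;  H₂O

Leaving-group ability tracks the stability of the departed species; conjugate-acid pKₐ is the usual yardstick (lower pKₐ → better LG).
I⁻: pKₐ(HI) ≈ -10
H₂O: pKₐ(H₃O⁺) ≈ -1.7 — neutral; leaves from a protonated alcohol (R–OH₂⁺)
NH₃: pKₐ(NH₄⁺) ≈ 9.2 — neutral but moderately basic; leaves from R–NH₃⁺
NH₂⁻: pKₐ(NH₃) ≈ 38 — extremely strong base; never a leaving group
CH₃⁻: pKₐ(CH₄) ≈ 48 — unstabilised carbanion; the worst conceivable leaving group
The question asks for worst first, so the sequence is read in increasing leaving-group ability.

CH₃⁻ < NH₂⁻ < NH₃ < H₂O < I⁻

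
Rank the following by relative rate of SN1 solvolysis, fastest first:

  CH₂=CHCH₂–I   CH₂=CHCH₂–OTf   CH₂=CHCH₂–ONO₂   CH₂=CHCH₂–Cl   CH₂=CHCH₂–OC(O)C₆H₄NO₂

With the same alkyl group throughout, only the leaving group differentiates the rates.
A good leaving group is a weak base: the lower the pKₐ of its conjugate acid, the more readily it departs.
CH₂=CHCH₂–OTf loses OTf⁻: pKₐ(CF₃SO₃H (triflic acid)) ≈ -14
CH₂=CHCH₂–I loses I⁻: pKₐ(HI) ≈ -10
CH₂=CHCH₂–Cl loses Cl⁻: pKₐ(HCl) ≈ -7
CH₂=CHCH₂–ONO₂ loses NO₃⁻: pKₐ(HNO₃) ≈ -1.3
CH₂=CHCH₂–OC(O)C₆H₄NO₂ loses p-O₂N–C₆H₄–COO⁻: pKₐ(p-nitrobenzoic acid) ≈ 3.4

CH₂=CHCH₂–OTf > CH₂=CHCH₂–I > CH₂=CHCH₂–Cl > CH₂=CHCH₂–ONO₂ > CH₂=CHCH₂–OC(O)C₆H₄NO₂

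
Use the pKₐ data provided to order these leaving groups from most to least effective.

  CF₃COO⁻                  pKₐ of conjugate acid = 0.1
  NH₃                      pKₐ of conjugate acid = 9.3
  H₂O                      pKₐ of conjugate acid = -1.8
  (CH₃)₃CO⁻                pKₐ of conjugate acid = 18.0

H₂O > CF₃COO⁻ > NH₃ > (CH₃)₃CO⁻

Lower conjugate-acid pKₐ ⇒ weaker base ⇒ better leaving group.
Sorting by the given values: H₂O (-1.8), CF₃COO⁻ (0.1), NH₃ (9.3), (CH₃)₃CO⁻ (18.0).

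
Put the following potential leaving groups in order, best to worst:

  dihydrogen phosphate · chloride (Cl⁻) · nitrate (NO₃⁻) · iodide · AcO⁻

Leaving-group ability tracks the stability of the departed species; conjugate-acid pKₐ is the usual yardstick (lower pKₐ → better LG).
iodide: pKₐ(HI) ≈ -10
chloride (Cl⁻): pKₐ(HCl) ≈ -7
nitrate (NO₃⁻): pKₐ(HNO₃) ≈ -1.3
dihydrogen phosphate: pKₐ(H₃PO₄) ≈ 2.1
AcO⁻: pKₐ(CH₃COOH) ≈ 4.8

iodide > chloride (Cl⁻) > nitrate (NO₃⁻) > dihydrogen phosphate > AcO⁻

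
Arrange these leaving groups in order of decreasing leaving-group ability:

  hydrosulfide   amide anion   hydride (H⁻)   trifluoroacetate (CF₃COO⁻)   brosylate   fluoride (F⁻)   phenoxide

brosylate > trifluoroacetate (CF₃COO⁻) > fluoride (F⁻) > hydrosulfide > phenoxide > hydride (H⁻) > amide anion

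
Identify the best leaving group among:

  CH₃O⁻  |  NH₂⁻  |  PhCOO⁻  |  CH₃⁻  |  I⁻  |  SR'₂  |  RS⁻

I⁻

I⁻: pKₐ(HI) ≈ -10
SR'₂: pKₐ(R'₂SH⁺) ≈ -7
PhCOO⁻: pKₐ(C₆H₅COOH) ≈ 4.2
RS⁻: pKₐ(RSH (a thiol)) ≈ 10.5
CH₃O⁻: pKₐ(CH₃OH) ≈ 15.5
NH₂⁻: pKₐ(NH₃) ≈ 38
CH₃⁻: pKₐ(CH₄) ≈ 48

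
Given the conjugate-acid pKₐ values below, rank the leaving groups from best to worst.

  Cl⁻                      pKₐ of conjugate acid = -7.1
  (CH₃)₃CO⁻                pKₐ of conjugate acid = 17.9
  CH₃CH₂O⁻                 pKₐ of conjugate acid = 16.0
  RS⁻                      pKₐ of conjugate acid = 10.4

Cl⁻ > RS⁻ > CH₃CH₂O⁻ > (CH₃)₃CO⁻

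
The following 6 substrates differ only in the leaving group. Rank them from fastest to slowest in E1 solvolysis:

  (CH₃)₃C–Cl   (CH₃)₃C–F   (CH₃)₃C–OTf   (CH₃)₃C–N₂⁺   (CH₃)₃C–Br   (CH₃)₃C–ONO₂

With the same alkyl group throughout, only the leaving group differentiates the rates.
Rank by basicity of the departing species: weakest base leaves most easily.
(CH₃)₃C–N₂⁺ loses N₂: no meaningful conjugate acid; N₂ departs as an exceptionally stable neutral molecule
(CH₃)₃C–OTf loses OTf⁻: pKₐ(CF₃SO₃H (triflic acid)) ≈ -14
(CH₃)₃C–Br loses Br⁻: pKₐ(HBr) ≈ -9
(CH₃)₃C–Cl loses Cl⁻: pKₐ(HCl) ≈ -7
(CH₃)₃C–ONO₂ loses NO₃⁻: pKₐ(HNO₃) ≈ -1.3
(CH₃)₃C–F loses F⁻: pKₐ(HF) ≈ 3.2

(CH₃)₃C–N₂⁺ > (CH₃)₃C–OTf > (CH₃)₃C–Br > (CH₃)₃C–Cl > (CH₃)₃C–ONO₂ > (CH₃)₃C–F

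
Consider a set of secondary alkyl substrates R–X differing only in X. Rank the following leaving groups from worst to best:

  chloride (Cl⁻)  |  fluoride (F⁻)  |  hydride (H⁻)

The more stable X⁻ (or X) is on its own — i.e. the weaker a base it is — the better a leaving group it makes.
chloride (Cl⁻): pKₐ(HCl) ≈ -7
fluoride (F⁻): pKₐ(HF) ≈ 3.2
hydride (H⁻): pKₐ(H₂) ≈ 36
The question asks for worst first, so the sequence is read in increasing leaving-group ability.

hydride (H⁻) < fluoride (F⁻) < chloride (Cl⁻)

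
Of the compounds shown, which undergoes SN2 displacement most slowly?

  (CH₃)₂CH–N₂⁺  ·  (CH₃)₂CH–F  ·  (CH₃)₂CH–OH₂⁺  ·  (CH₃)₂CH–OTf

(CH₃)₂CH–F

Identical carbon frameworks mean the comparison reduces to leaving-group quality.
The more stable X⁻ (or X) is on its own — i.e. the weaker a base it is — the better a leaving group it makes.
(CH₃)₂CH–N₂⁺ loses N₂: no meaningful conjugate acid; N₂ departs as an exceptionally stable neutral molecule
(CH₃)₂CH–OTf loses OTf⁻: pKₐ(CF₃SO₃H (triflic acid)) ≈ -14
(CH₃)₂CH–OH₂⁺ loses H₂O: pKₐ(H₃O⁺) ≈ -1.7
(CH₃)₂CH–F loses F⁻: pKₐ(HF) ≈ 3.2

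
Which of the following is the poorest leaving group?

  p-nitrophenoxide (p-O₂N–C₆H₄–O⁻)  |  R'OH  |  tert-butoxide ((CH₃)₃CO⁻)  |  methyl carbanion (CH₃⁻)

methyl carbanion (CH₃⁻)

Leaving-group ability tracks the stability of the departed species; conjugate-acid pKₐ is the usual yardstick (lower pKₐ → better LG).
R'OH: pKₐ(R'OH₂⁺) ≈ -2.4
p-nitrophenoxide (p-O₂N–C₆H₄–O⁻): pKₐ(p-nitrophenol) ≈ 7.2
tert-butoxide ((CH₃)₃CO⁻): pKₐ(t-BuOH) ≈ 18
methyl carbanion (CH₃⁻): pKₐ(CH₄) ≈ 48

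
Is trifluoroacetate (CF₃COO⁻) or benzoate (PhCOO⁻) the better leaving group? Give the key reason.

trifluoroacetate (CF₃COO⁻)

trifluoroacetate (CF₃COO⁻) is the better leaving group.
pKₐ(CF₃COOH) ≈ 0.2 versus pKₐ(C₆H₅COOH) ≈ 4.2: trifluoroacetate (CF₃COO⁻) is the much weaker base.
Strongly electron-withdrawing CF₃ stabilises the carboxylate.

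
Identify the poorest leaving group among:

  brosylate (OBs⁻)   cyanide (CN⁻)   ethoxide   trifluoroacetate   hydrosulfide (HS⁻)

ethoxide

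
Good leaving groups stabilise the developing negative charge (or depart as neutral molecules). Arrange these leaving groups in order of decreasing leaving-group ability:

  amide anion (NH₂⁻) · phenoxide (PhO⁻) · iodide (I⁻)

iodide (I⁻) > phenoxide (PhO⁻) > amide anion (NH₂⁻)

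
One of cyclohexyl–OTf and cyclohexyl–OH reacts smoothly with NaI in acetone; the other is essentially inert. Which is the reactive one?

cyclohexyl–OTf

From cyclohexyl–OH the departing group would be OH⁻ (pKₐ(H₂O) ≈ 15.7). Strong base; essentially never leaves without prior activation.
From cyclohexyl–OTf the leaving group is OTf⁻ (pKₐ(CF₃SO₃H (triflic acid)) ≈ -14). Charge spread over three oxygens and a CF₃ group; the premier leaving group in synthesis.
(In practice cyclohexyl–OTf is made from cyclohexyl–OH by treatment with Tf₂O / 2,6-lutidine, converting the hydroxyl into a triflate.)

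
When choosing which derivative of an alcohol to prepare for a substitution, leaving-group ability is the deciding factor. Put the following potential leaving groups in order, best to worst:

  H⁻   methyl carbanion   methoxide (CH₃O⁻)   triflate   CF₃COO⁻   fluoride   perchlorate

A good leaving group is a weak base: the lower the pKₐ of its conjugate acid, the more readily it departs.
triflate: pKₐ(CF₃SO₃H (triflic acid)) ≈ -14
perchlorate: pKₐ(HClO₄) ≈ -10
CF₃COO⁻: pKₐ(CF₃COOH) ≈ 0.2
fluoride: pKₐ(HF) ≈ 3.2
methoxide (CH₃O⁻): pKₐ(CH₃OH) ≈ 15.5
H⁻: pKₐ(H₂) ≈ 36
methyl carbanion: pKₐ(CH₄) ≈ 48

triflate > perchlorate > CF₃COO⁻ > fluoride > methoxide (CH₃O⁻) > H⁻ > methyl carbanion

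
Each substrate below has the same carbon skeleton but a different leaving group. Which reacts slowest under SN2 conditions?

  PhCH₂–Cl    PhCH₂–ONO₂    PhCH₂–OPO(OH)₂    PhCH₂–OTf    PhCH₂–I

PhCH₂–OPO(OH)₂

Same R in every case — rank the leaving groups.
Rank by basicity of the departing species: weakest base leaves most easily.
PhCH₂–OTf loses OTf⁻: pKₐ(CF₃SO₃H (triflic acid)) ≈ -14
PhCH₂–I loses I⁻: pKₐ(HI) ≈ -10
PhCH₂–Cl loses Cl⁻: pKₐ(HCl) ≈ -7
PhCH₂–ONO₂ loses NO₃⁻: pKₐ(HNO₃) ≈ -1.3
PhCH₂–OPO(OH)₂ loses H₂PO₄⁻: pKₐ(H₃PO₄) ≈ 2.1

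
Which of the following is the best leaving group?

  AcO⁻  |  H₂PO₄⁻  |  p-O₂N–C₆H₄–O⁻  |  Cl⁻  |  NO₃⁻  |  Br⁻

Br⁻

Br⁻: pKₐ(HBr) ≈ -9
Cl⁻: pKₐ(HCl) ≈ -7
NO₃⁻: pKₐ(HNO₃) ≈ -1.3
H₂PO₄⁻: pKₐ(H₃PO₄) ≈ 2.1
AcO⁻: pKₐ(CH₃COOH) ≈ 4.8
p-O₂N–C₆H₄–O⁻: pKₐ(p-nitrophenol) ≈ 7.2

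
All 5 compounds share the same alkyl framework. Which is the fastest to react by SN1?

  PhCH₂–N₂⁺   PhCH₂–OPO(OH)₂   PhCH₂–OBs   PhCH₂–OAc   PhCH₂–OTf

Identical carbon frameworks mean the comparison reduces to leaving-group quality.
Rank by basicity of the departing species: weakest base leaves most easily.
PhCH₂–N₂⁺ loses N₂: no meaningful conjugate acid; N₂ departs as an exceptionally stable neutral molecule
PhCH₂–OTf loses OTf⁻: pKₐ(CF₃SO₃H (triflic acid)) ≈ -14
PhCH₂–OBs loses OBs⁻: pKₐ(p-BrC₆H₄SO₃H) ≈ -2.8
PhCH₂–OPO(OH)₂ loses H₂PO₄⁻: pKₐ(H₃PO₄) ≈ 2.1
PhCH₂–OAc loses AcO⁻: pKₐ(CH₃COOH) ≈ 4.8

PhCH₂–N₂⁺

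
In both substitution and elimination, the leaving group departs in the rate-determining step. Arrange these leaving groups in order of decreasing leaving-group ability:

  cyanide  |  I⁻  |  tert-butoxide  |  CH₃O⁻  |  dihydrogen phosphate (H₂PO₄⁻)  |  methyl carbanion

I⁻ > dihydrogen phosphate (H₂PO₄⁻) > cyanide > CH₃O⁻ > tert-butoxide > methyl carbanion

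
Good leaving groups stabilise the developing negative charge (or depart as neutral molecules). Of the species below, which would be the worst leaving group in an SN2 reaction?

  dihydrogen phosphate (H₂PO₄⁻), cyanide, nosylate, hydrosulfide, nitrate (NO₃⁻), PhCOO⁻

cyanide

The more stable X⁻ (or X) is on its own — i.e. the weaker a base it is — the better a leaving group it makes.
nosylate: pKₐ(p-O₂NC₆H₄SO₃H) ≈ -3.5
nitrate (NO₃⁻): pKₐ(HNO₃) ≈ -1.3
dihydrogen phosphate (H₂PO₄⁻): pKₐ(H₃PO₄) ≈ 2.1
PhCOO⁻: pKₐ(C₆H₅COOH) ≈ 4.2
hydrosulfide: pKₐ(H₂S) ≈ 7
cyanide: pKₐ(HCN) ≈ 9.2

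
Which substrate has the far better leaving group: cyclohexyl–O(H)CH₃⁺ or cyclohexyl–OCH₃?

From cyclohexyl–OCH₃ the departing group would be CH₃O⁻ (pKₐ(CH₃OH) ≈ 15.5). Strong base; alkoxides do not leave unassisted.
From cyclohexyl–O(H)CH₃⁺ the leaving group is R'OH (pKₐ(R'OH₂⁺) ≈ -2.4). Neutral; leaves from a protonated ether (an oxonium ion, R–O(H)R'⁺).
(In practice cyclohexyl–O(H)CH₃⁺ is made from cyclohexyl–OCH₃ by protonation with concentrated HI, allowing neutral methanol, rather than methoxide, to depart.)

cyclohexyl–O(H)CH₃⁺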